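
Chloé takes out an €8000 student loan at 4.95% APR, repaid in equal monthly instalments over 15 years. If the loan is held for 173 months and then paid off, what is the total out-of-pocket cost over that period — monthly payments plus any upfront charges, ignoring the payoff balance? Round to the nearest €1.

€10,909

Monthly rate = 4.95%/12 = 0.0041250; payment = 8,000 × 0.0041250 / (1 − (1+0.0041250)^−180) = €63.06.
Total outlay = 173 × €63.06 = €10,909.38.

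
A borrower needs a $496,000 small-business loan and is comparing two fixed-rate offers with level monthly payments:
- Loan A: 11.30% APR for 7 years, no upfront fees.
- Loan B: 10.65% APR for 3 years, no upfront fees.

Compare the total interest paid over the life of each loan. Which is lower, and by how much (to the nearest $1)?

Loan B by $138,351

Loan A: at 11.30% the monthly rate is 0.0094167, so the payment is 496,000 × 0.0094167 / (1 − 1.0094167^−84) = $8,571.17.
Total interest on Loan A = 84 × $8,571.17 − $496,000 = $223,978.28.
Loan B: monthly rate = 10.65%/12 = 0.0088750; payment = 496,000 × 0.0088750 / (1 − (1+0.0088750)^−36) = $16,156.32.
Total interest on Loan B = 36 × $16,156.32 − $496,000 = $85,627.52.
Loan B is lower by $138,350.76.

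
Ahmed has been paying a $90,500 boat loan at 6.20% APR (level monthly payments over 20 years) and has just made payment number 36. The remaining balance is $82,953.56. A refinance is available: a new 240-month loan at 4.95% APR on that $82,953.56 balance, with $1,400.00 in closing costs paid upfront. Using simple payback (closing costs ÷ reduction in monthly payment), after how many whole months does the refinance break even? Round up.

Current payment = 90,500 × 6.2%/12 / (1 − (1+0.0051667)^−240) = $658.86.
Refinanced payment = 82,953.56 × 0.0041250 / (1 − (1+0.0041250)^−240) = $545.17.
Monthly savings = $658.86 − $545.17 = $113.69.
Break-even = $1,400.00 / $113.69 = 12.31 → 13 months.

13 months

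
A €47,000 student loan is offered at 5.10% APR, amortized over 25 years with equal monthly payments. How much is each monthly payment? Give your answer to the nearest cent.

€277.50

Monthly rate = 5.1%/12 = 0.0042500; payment = 47,000 × 0.0042500 / (1 − (1+0.0042500)^−300) = €277.50.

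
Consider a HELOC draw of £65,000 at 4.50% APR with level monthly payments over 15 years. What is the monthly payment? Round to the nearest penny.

Monthly rate = 4.5%/12 = 0.0037500; payment = 65,000 × 0.0037500 / (1 − (1+0.0037500)^−180) = £497.25.

£497.25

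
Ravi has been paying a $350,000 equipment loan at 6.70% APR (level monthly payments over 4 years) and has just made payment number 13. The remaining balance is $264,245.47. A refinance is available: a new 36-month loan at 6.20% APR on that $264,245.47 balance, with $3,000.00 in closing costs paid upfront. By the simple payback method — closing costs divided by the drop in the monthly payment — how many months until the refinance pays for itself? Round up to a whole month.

12 months

Current payment = 350,000 × 6.7%/12 / (1 − (1+0.0055833)^−48) = $8,332.56.
Refinanced payment = 264,245.47 × 0.0051667 / (1 − (1+0.0051667)^−36) = $8,062.83.
Monthly savings = $8,332.56 − $8,062.83 = $269.73.
Break-even = $3,000.00 / $269.73 = 11.12 → 12 months.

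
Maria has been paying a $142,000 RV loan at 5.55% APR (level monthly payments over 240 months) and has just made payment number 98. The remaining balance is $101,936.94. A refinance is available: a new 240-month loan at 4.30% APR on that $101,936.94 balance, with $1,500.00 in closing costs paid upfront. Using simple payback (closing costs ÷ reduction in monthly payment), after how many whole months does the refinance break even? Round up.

5 months

Current payment = 142,000 × 5.55%/12 / (1 − (1+0.0046250)^−240) = $980.81.
Refinanced payment = 101,936.94 × 0.0035833 / (1 − (1+0.0035833)^−240) = $633.95.
Monthly savings = $980.81 − $633.95 = $346.86.
Break-even = $1,500.00 / $346.86 = 4.32 → 5 months.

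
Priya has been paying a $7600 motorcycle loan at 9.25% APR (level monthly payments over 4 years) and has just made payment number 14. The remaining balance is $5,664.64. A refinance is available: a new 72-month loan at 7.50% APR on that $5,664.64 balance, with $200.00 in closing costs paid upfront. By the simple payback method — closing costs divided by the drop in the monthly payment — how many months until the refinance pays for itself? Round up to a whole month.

3 months

Current payment = 7,600 × 9.25%/12 / (1 − (1+0.0077083)^−48) = $190.03.
Refinanced payment = 5,664.64 × 0.0062500 / (1 − (1+0.0062500)^−72) = $97.94.
Monthly savings = $190.03 − $97.94 = $92.09.
Break-even = $200.00 / $92.09 = 2.17 → 3 months.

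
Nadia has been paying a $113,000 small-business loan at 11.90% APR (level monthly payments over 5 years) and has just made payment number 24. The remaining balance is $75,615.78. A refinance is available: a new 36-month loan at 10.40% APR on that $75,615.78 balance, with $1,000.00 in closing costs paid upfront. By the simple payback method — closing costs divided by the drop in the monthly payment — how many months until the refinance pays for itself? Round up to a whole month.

Current payment = 113,000 × 11.9%/12 / (1 − (1+0.0099167)^−60) = $2,507.92.
Refinanced payment = 75,615.78 × 0.0086667 / (1 − (1+0.0086667)^−36) = $2,454.13.
Monthly savings = $2,507.92 − $2,454.13 = $53.79.
Break-even = $1,000.00 / $53.79 = 18.59 → 19 months.

19 months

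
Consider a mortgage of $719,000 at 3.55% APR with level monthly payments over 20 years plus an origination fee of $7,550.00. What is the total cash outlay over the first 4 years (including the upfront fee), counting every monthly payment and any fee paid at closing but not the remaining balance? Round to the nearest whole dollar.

At 3.55% the monthly rate is 0.0029583, so the payment is 719,000 × 0.0029583 / (1 − 1.0029583^−240) = $4,188.41.
Total outlay = 48 × $4,188.41 + $7,550.00 = $208,593.68.

$208,594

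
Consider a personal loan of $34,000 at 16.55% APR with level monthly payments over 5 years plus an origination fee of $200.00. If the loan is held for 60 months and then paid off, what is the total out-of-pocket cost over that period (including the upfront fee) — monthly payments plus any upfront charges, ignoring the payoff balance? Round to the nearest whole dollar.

At 16.55% the monthly rate is 0.0137917, so the payment is 34,000 × 0.0137917 / (1 − 1.0137917^−60) = $836.78.
Total outlay = 60 × $836.78 + $200.00 = $50,406.80.

$50,407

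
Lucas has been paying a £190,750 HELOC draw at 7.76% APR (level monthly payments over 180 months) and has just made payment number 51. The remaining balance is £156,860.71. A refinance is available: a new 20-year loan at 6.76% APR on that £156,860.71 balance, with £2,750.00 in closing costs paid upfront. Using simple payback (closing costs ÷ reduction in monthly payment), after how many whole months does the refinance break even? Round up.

Current payment = 190,750 × 7.76%/12 / (1 − (1+0.0064667)^−180) = £1,796.58.
Refinanced payment = 156,860.71 × 0.0056333 / (1 − (1+0.0056333)^−240) = £1,193.65.
Monthly savings = £1,796.58 − £1,193.65 = £602.93.
Break-even = £2,750.00 / £602.93 = 4.56 → 5 months.

5 months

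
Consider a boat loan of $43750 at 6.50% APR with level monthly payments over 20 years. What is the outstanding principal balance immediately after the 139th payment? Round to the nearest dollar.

$25,323

With monthly rate i = 6.5%/12 = 0.0054167, the balance after k of n payments is P · [(1+i)^n − (1+i)^k] / [(1+i)^n − 1].
(1+0.0054167)^240 = 3.65644670 and (1+0.0054167)^139 = 2.11887408, so the balance is 43,750 × (3.65644670 − 2.11887408) / (3.65644670 − 1) = $25,322.85.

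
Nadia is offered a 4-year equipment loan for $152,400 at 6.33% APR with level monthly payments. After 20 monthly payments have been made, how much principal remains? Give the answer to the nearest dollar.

$93,538

With monthly rate i = 6.33%/12 = 0.0052750, the balance after k of n payments is P · [(1+i)^n − (1+i)^k] / [(1+i)^n − 1].
(1+0.0052750)^48 = 1.28728394 and (1+0.0052750)^20 = 1.11095801, so the balance is 152,400 × (1.28728394 − 1.11095801) / (1.28728394 − 1) = $93,538.37.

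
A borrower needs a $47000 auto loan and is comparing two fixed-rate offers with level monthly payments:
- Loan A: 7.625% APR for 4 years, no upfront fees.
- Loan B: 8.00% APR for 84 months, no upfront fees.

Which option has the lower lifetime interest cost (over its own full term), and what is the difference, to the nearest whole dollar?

Loan A: at 7.625% the monthly rate is 0.0063542, so the payment is 47,000 × 0.0063542 / (1 − 1.0063542^−48) = $1,139.15.
Total interest on Loan A = 48 × $1,139.15 − $47,000 = $7,679.20.
Loan B: at 8.00% the monthly rate is 0.0066667, so the payment is 47,000 × 0.0066667 / (1 − 1.0066667^−84) = $732.55.
Total interest on Loan B = 84 × $732.55 − $47,000 = $14,534.20.
Loan A is lower by $6,855.00.

Loan A by $6,855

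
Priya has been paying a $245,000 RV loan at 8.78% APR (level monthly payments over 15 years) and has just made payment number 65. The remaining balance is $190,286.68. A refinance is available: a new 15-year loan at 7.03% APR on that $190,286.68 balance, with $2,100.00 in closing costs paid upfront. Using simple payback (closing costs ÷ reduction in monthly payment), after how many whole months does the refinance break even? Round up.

3 months

Current payment = 245,000 × 8.78%/12 / (1 − (1+0.0073167)^−180) = $2,452.99.
Refinanced payment = 190,286.68 × 0.0058583 / (1 − (1+0.0058583)^−180) = $1,713.54.
Monthly savings = $2,452.99 − $1,713.54 = $739.45.
Break-even = $2,100.00 / $739.45 = 2.84 → 3 months.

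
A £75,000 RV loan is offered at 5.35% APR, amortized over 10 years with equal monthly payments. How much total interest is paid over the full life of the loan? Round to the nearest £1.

Monthly rate = 5.35%/12 = 0.0044583; payment = 75,000 × 0.0044583 / (1 − (1+0.0044583)^−120) = £808.38.
Total paid = 120 × £808.38 = £97,005.60; interest = £97,005.60 − £75,000 = £22,005.60.

£22,006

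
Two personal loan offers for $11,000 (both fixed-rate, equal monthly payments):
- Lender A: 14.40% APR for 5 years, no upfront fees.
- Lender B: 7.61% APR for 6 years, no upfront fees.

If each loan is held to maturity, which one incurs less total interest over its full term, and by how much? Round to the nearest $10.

Lender A: at 14.40% the monthly rate is 0.0120000, so the payment is 11,000 × 0.0120000 / (1 − 1.0120000^−60) = $258.24.
Total interest on Lender A = 60 × $258.24 − $11,000 = $4,494.40.
Lender B: monthly rate = 7.61%/12 = 0.0063417; payment = 11,000 × 0.0063417 / (1 − (1+0.0063417)^−72) = $190.78.
Total interest on Lender B = 72 × $190.78 − $11,000 = $2,736.16.
Lender B is lower by $1,758.24.

Lender B by $1,760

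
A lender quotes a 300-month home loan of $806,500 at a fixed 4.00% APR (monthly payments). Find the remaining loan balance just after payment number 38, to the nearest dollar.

$743,063

With monthly rate i = 4%/12 = 0.0033333, the balance after k of n payments is P · [(1+i)^n − (1+i)^k] / [(1+i)^n − 1].
(1+0.0033333)^300 = 2.71376516 and (1+0.0033333)^38 = 1.13479955, so the balance is 806,500 × (2.71376516 − 1.13479955) / (2.71376516 − 1) = $743,063.17.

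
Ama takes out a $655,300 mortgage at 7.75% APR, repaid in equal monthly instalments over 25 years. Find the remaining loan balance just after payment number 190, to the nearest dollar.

$388,900

With monthly rate i = 7.75%/12 = 0.0064583, the balance after k of n payments is P · [(1+i)^n − (1+i)^k] / [(1+i)^n − 1].
(1+0.0064583)^300 = 6.89826753 and (1+0.0064583)^190 = 3.39783293, so the balance is 655,300 × (6.89826753 − 3.39783293) / (6.89826753 − 1) = $388,899.75.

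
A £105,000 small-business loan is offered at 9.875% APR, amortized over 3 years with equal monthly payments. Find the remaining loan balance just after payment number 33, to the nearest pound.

With monthly rate i = 9.875%/12 = 0.0082292, the balance after k of n payments is P · [(1+i)^n − (1+i)^k] / [(1+i)^n − 1].
(1+0.0082292)^36 = 1.34317700 and (1+0.0082292)^33 = 1.31055567, so the balance is 105,000 × (1.34317700 − 1.31055567) / (1.34317700 − 1) = £9,980.97.

£9,981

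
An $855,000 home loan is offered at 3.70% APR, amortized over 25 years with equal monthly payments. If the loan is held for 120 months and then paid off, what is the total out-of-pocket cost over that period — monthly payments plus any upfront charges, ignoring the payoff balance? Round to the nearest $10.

At 3.70% the monthly rate is 0.0030833, so the payment is 855,000 × 0.0030833 / (1 − 1.0030833^−300) = $4,372.59.
Total outlay = 120 × $4,372.59 = $524,710.80.

$524,710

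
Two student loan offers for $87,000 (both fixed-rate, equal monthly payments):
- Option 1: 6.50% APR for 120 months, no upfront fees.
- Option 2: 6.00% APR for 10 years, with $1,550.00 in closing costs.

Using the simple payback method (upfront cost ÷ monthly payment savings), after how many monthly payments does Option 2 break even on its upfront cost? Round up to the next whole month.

Option 1: at 6.50% the monthly rate is 0.0054167, so the payment is 87,000 × 0.0054167 / (1 − 1.0054167^−120) = $987.87.
Option 2: monthly rate = 6%/12 = 0.0050000; payment = 87,000 × 0.0050000 / (1 − (1+0.0050000)^−120) = $965.88.
Monthly savings = $987.87 − $965.88 = $21.99.
Break-even = $1,550.00 / $21.99 = 70.49 → 71 months.

71 months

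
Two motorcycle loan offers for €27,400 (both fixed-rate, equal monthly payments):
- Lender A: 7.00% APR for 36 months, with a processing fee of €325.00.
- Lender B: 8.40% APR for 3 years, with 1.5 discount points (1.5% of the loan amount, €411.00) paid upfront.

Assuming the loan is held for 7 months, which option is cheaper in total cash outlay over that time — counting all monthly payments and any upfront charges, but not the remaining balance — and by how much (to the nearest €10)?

Lender A by €210

Lender A: at 7.00% the monthly rate is 0.0058333, so the payment is 27,400 × 0.0058333 / (1 − 1.0058333^−36) = €846.03.
Lender B: monthly rate = 8.4%/12 = 0.0070000; payment = 27,400 × 0.0070000 / (1 − (1+0.0070000)^−36) = €863.68.
Over 7 months: Lender A costs 7 × €846.03 + €325.00 = €6,247.21; Lender B costs 7 × €863.68 + €411.00 = €6,456.76.
Lender A is cheaper by €6,456.76 − €6,247.21 = €209.55.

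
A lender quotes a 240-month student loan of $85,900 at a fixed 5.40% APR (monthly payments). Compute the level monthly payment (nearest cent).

Monthly rate = 5.4%/12 = 0.0045000; payment = 85,900 × 0.0045000 / (1 − (1+0.0045000)^−240) = $586.05.

$586.05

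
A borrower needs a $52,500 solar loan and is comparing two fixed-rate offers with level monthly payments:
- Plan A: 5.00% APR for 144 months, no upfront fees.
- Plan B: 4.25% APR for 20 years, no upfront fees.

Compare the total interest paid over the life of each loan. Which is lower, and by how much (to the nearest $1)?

Plan A: monthly rate = 5%/12 = 0.0041667; payment = 52,500 × 0.0041667 / (1 − (1+0.0041667)^−144) = $485.57.
Total interest on Plan A = 144 × $485.57 − $52,500 = $17,422.08.
Plan B: at 4.25% the monthly rate is 0.0035417, so the payment is 52,500 × 0.0035417 / (1 − 1.0035417^−240) = $325.10.
Total interest on Plan B = 240 × $325.10 − $52,500 = $25,524.00.
Plan A is lower by $8,101.92.

Plan A by $8,102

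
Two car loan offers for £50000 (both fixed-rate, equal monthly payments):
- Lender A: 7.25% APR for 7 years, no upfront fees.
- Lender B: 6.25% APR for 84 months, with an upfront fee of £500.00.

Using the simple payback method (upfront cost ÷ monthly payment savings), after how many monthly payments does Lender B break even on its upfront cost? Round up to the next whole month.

Lender A: at 7.25% the monthly rate is 0.0060417, so the payment is 50,000 × 0.0060417 / (1 − 1.0060417^−84) = £760.76.
Lender B: monthly rate = 6.25%/12 = 0.0052083; payment = 50,000 × 0.0052083 / (1 − (1+0.0052083)^−84) = £736.43.
Monthly savings = £760.76 − £736.43 = £24.33.
Break-even = £500.00 / £24.33 = 20.55 → 21 months.

21 months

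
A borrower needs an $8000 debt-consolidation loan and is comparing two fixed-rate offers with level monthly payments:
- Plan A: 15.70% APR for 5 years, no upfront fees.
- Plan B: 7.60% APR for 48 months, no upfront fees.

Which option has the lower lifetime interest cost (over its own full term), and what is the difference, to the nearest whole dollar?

Plan A: at 15.70% the monthly rate is 0.0130833, so the payment is 8,000 × 0.0130833 / (1 − 1.0130833^−60) = $193.27.
Total interest on Plan A = 60 × $193.27 − $8,000 = $3,596.20.
Plan B: monthly rate = 7.6%/12 = 0.0063333; payment = 8,000 × 0.0063333 / (1 − (1+0.0063333)^−48) = $193.80.
Total interest on Plan B = 48 × $193.80 − $8,000 = $1,302.40.
Plan B is lower by $2,293.80.

Plan B by $2,294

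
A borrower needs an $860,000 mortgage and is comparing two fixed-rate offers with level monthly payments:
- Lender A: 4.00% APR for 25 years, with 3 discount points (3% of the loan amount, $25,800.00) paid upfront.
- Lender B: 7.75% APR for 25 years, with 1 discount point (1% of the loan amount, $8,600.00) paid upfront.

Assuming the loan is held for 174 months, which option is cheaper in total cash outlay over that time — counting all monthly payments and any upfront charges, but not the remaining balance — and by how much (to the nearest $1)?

Lender A by $323,219

Lender A: at 4.00% the monthly rate is 0.0033333, so the payment is 860,000 × 0.0033333 / (1 − 1.0033333^−300) = $4,539.40.
Lender B: at 7.75% the monthly rate is 0.0064583, so the payment is 860,000 × 0.0064583 / (1 − 1.0064583^−300) = $6,495.83.
Over 174 months: Lender A costs 174 × $4,539.40 + $25,800.00 = $815,655.60; Lender B costs 174 × $6,495.83 + $8,600.00 = $1,138,874.42.
Lender A is cheaper by $1,138,874.42 − $815,655.60 = $323,218.82.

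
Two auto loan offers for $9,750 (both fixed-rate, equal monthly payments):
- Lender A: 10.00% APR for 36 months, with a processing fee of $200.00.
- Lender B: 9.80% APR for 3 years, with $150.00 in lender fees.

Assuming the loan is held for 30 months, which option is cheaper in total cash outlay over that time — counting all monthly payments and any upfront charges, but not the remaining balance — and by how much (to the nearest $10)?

Lender B by $80

Lender A: monthly rate = 10%/12 = 0.0083333; payment = 9,750 × 0.0083333 / (1 − (1+0.0083333)^−36) = $314.61.
Lender B: at 9.80% the monthly rate is 0.0081667, so the payment is 9,750 × 0.0081667 / (1 − 1.0081667^−36) = $313.69.
Over 30 months: Lender A costs 30 × $314.61 + $200.00 = $9,638.30; Lender B costs 30 × $313.69 + $150.00 = $9,560.70.
Lender B is cheaper by $9,638.30 − $9,560.70 = $77.60.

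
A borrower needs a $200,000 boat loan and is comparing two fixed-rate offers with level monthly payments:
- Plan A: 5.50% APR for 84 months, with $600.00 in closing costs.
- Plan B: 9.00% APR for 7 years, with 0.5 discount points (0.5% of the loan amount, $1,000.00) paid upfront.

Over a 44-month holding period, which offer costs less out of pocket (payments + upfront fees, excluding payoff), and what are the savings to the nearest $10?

Plan A by $15,530

Plan A: monthly rate = 5.5%/12 = 0.0045833; payment = 200,000 × 0.0045833 / (1 − (1+0.0045833)^−84) = $2,874.01.
Plan B: monthly rate = 9%/12 = 0.0075000; payment = 200,000 × 0.0075000 / (1 − (1+0.0075000)^−84) = $3,217.82.
Over 44 months: Plan A costs 44 × $2,874.01 + $600.00 = $127,056.44; Plan B costs 44 × $3,217.82 + $1,000.00 = $142,584.08.
Plan A is cheaper by $142,584.08 − $127,056.44 = $15,527.64.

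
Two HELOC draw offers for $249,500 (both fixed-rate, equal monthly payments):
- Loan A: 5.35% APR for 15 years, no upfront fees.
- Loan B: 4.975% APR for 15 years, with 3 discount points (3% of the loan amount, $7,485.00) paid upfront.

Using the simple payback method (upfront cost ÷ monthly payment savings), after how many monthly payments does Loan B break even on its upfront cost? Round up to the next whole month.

153 months

Loan A: monthly rate = 5.35%/12 = 0.0044583; payment = 249,500 × 0.0044583 / (1 − (1+0.0044583)^−180) = $2,018.82.
Loan B: monthly rate = 4.975%/12 = 0.0041458; payment = 249,500 × 0.0041458 / (1 − (1+0.0041458)^−180) = $1,969.78.
Monthly savings = $2,018.82 − $1,969.78 = $49.04.
Break-even = $7,485.00 / $49.04 = 152.63 → 153 months.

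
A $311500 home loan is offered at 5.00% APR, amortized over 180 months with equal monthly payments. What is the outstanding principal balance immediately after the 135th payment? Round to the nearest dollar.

$100,887

With monthly rate i = 5%/12 = 0.0041667, the balance after k of n payments is P · [(1+i)^n − (1+i)^k] / [(1+i)^n − 1].
(1+0.0041667)^180 = 2.11370393 and (1+0.0041667)^135 = 1.75300485, so the balance is 311,500 × (2.11370393 − 1.75300485) / (2.11370393 − 1) = $100,886.57.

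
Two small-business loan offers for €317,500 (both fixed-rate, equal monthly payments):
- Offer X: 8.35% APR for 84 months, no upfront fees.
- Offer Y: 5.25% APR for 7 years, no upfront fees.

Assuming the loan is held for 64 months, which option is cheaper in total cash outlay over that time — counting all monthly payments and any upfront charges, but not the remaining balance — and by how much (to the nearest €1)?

Offer X: monthly rate = 8.35%/12 = 0.0069583; payment = 317,500 × 0.0069583 / (1 − (1+0.0069583)^−84) = €5,004.17.
Offer Y: monthly rate = 5.25%/12 = 0.0043750; payment = 317,500 × 0.0043750 / (1 − (1+0.0043750)^−84) = €4,524.91.
Over 64 months: Offer X costs 64 × €5,004.17 = €320,266.88; Offer Y costs 64 × €4,524.91 = €289,594.24.
Offer Y is cheaper by €320,266.88 − €289,594.24 = €30,672.64.

Offer Y by €30,673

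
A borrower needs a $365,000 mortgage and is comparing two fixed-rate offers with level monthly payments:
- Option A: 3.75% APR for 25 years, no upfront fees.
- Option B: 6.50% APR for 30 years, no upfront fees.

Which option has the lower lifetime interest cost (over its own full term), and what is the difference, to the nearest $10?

Option A by $267,560

Option A: at 3.75% the monthly rate is 0.0031250, so the payment is 365,000 × 0.0031250 / (1 − 1.0031250^−300) = $1,876.58.
Total interest on Option A = 300 × $1,876.58 − $365,000 = $197,974.00.
Option B: monthly rate = 6.5%/12 = 0.0054167; payment = 365,000 × 0.0054167 / (1 − (1+0.0054167)^−360) = $2,307.05.
Total interest on Option B = 360 × $2,307.05 − $365,000 = $465,538.00.
Option A is lower by $267,564.00.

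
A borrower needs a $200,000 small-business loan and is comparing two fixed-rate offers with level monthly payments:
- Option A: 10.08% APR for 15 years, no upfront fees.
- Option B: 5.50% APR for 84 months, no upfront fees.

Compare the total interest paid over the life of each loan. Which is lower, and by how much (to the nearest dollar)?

Option A: at 10.08% the monthly rate is 0.0084000, so the payment is 200,000 × 0.0084000 / (1 − 1.0084000^−180) = $2,159.01.
Total interest on Option A = 180 × $2,159.01 − $200,000 = $188,621.80.
Option B: monthly rate = 5.5%/12 = 0.0045833; payment = 200,000 × 0.0045833 / (1 − (1+0.0045833)^−84) = $2,874.01.
Total interest on Option B = 84 × $2,874.01 − $200,000 = $41,416.84.
Option B is lower by $147,204.96.

Option B by $147,205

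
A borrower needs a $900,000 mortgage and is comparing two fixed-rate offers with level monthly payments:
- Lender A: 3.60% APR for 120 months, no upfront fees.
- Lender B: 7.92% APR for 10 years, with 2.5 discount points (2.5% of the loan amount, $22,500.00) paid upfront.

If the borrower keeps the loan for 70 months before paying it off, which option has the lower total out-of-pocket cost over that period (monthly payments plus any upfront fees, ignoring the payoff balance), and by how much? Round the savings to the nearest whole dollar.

Lender A by $158,267

Lender A: at 3.60% the monthly rate is 0.0030000, so the payment is 900,000 × 0.0030000 / (1 − 1.0030000^−120) = $8,941.95.
Lender B: monthly rate = 7.92%/12 = 0.0066000; payment = 900,000 × 0.0066000 / (1 − (1+0.0066000)^−120) = $10,881.48.
Over 70 months: Lender A costs 70 × $8,941.95 = $625,936.50; Lender B costs 70 × $10,881.48 + $22,500.00 = $784,203.60.
Lender A is cheaper by $784,203.60 − $625,936.50 = $158,267.10.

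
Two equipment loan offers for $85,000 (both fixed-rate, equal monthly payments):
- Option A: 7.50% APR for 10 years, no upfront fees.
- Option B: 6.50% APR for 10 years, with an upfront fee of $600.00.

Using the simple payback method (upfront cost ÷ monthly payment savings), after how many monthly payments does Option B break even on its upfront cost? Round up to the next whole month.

14 months

Option A: monthly rate = 7.5%/12 = 0.0062500; payment = 85,000 × 0.0062500 / (1 − (1+0.0062500)^−120) = $1,008.97.
Option B: monthly rate = 6.5%/12 = 0.0054167; payment = 85,000 × 0.0054167 / (1 − (1+0.0054167)^−120) = $965.16.
Monthly savings = $1,008.97 − $965.16 = $43.81.
Break-even = $600.00 / $43.81 = 13.70 → 14 months.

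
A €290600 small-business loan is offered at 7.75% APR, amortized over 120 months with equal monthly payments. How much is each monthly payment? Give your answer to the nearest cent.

€3,487.51

At 7.75% the monthly rate is 0.0064583, so the payment is 290,600 × 0.0064583 / (1 − 1.0064583^−120) = €3,487.51.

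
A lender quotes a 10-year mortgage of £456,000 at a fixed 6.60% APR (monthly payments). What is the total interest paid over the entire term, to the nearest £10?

£168,120

Monthly rate = 6.6%/12 = 0.0055000; payment = 456,000 × 0.0055000 / (1 − (1+0.0055000)^−120) = £5,201.02.
Total paid = 120 × £5,201.02 = £624,122.40; interest = £624,122.40 − £456,000 = £168,122.40.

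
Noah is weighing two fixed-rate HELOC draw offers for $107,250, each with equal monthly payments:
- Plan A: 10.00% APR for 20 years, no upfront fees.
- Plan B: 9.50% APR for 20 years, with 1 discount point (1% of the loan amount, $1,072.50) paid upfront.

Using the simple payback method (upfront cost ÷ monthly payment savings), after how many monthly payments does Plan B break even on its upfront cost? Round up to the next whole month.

Plan A: at 10.00% the monthly rate is 0.0083333, so the payment is 107,250 × 0.0083333 / (1 − 1.0083333^−240) = $1,034.99.
Plan B: monthly rate = 9.5%/12 = 0.0079167; payment = 107,250 × 0.0079167 / (1 − (1+0.0079167)^−240) = $999.71.
Monthly savings = $1,034.99 − $999.71 = $35.28.
Break-even = $1,072.50 / $35.28 = 30.40 → 31 months.

31 months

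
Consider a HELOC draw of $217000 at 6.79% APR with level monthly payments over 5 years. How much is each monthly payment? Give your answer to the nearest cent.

$4,275.39

Monthly rate = 6.79%/12 = 0.0056583; payment = 217,000 × 0.0056583 / (1 − (1+0.0056583)^−60) = $4,275.39.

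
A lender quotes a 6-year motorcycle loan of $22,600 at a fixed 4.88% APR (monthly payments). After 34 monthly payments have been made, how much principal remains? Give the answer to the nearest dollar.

$12,747

With monthly rate i = 4.88%/12 = 0.0040667, the balance after k of n payments is P · [(1+i)^n − (1+i)^k] / [(1+i)^n − 1].
(1+0.0040667)^72 = 1.33937924 and (1+0.0040667)^34 = 1.14795981, so the balance is 22,600 × (1.33937924 − 1.14795981) / (1.33937924 − 1) = $12,747.04.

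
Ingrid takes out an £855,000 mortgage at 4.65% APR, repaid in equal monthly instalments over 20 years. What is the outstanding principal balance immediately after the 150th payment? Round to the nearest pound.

With monthly rate i = 4.65%/12 = 0.0038750, the balance after k of n payments is P · [(1+i)^n − (1+i)^k] / [(1+i)^n − 1].
(1+0.0038750)^240 = 2.52995816 and (1+0.0038750)^150 = 1.78626479, so the balance is 855,000 × (2.52995816 − 1.78626479) / (2.52995816 − 1) = £415,604.72.

£415,605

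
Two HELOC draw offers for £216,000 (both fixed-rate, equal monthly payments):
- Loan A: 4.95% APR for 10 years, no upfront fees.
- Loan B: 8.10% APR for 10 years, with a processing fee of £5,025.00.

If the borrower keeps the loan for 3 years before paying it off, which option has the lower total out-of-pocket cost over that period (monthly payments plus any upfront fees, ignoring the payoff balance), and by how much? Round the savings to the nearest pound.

Loan A by £17,494

Loan A: at 4.95% the monthly rate is 0.0041250, so the payment is 216,000 × 0.0041250 / (1 − 1.0041250^−120) = £2,285.74.
Loan B: monthly rate = 8.1%/12 = 0.0067500; payment = 216,000 × 0.0067500 / (1 − (1+0.0067500)^−120) = £2,632.10.
Over 36 months: Loan A costs 36 × £2,285.74 = £82,286.64; Loan B costs 36 × £2,632.10 + £5,025.00 = £99,780.60.
Loan A is cheaper by £99,780.60 − £82,286.64 = £17,493.96.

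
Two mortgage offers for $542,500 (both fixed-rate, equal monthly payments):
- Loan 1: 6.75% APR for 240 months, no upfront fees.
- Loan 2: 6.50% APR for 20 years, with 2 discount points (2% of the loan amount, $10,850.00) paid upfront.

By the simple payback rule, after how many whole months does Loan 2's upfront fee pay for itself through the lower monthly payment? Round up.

136 months

Loan 1: at 6.75% the monthly rate is 0.0056250, so the payment is 542,500 × 0.0056250 / (1 − 1.0056250^−240) = $4,124.97.
Loan 2: at 6.50% the monthly rate is 0.0054167, so the payment is 542,500 × 0.0054167 / (1 − 1.0054167^−240) = $4,044.73.
Monthly savings = $4,124.97 − $4,044.73 = $80.24.
Break-even = $10,850.00 / $80.24 = 135.22 → 136 months.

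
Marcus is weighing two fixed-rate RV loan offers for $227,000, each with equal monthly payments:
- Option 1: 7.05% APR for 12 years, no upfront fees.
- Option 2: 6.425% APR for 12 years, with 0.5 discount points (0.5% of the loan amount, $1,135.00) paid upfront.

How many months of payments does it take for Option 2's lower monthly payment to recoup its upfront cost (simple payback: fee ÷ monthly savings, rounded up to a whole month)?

16 months

Option 1: at 7.05% the monthly rate is 0.0058750, so the payment is 227,000 × 0.0058750 / (1 − 1.0058750^−144) = $2,340.48.
Option 2: at 6.425% the monthly rate is 0.0053542, so the payment is 227,000 × 0.0053542 / (1 − 1.0053542^−144) = $2,265.43.
Monthly savings = $2,340.48 − $2,265.43 = $75.05.
Break-even = $1,135.00 / $75.05 = 15.12 → 16 months.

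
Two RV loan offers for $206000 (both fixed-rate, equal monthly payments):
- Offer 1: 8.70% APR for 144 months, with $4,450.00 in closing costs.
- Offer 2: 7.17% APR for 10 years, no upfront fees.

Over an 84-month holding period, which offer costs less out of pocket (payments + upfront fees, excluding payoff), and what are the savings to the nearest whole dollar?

Offer 1: monthly rate = 8.7%/12 = 0.0072500; payment = 206,000 × 0.0072500 / (1 − (1+0.0072500)^−144) = $2,309.67.
Offer 2: monthly rate = 7.17%/12 = 0.0059750; payment = 206,000 × 0.0059750 / (1 − (1+0.0059750)^−120) = $2,409.92.
Over 84 months: Offer 1 costs 84 × $2,309.67 + $4,450.00 = $198,462.28; Offer 2 costs 84 × $2,409.92 = $202,433.28.
Offer 1 is cheaper by $202,433.28 − $198,462.28 = $3,971.00.

Offer 1 by $3,971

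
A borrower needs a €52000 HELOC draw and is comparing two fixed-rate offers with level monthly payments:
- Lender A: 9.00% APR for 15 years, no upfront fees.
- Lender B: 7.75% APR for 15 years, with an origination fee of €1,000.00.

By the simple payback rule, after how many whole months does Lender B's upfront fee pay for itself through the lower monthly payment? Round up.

27 months

Lender A: at 9.00% the monthly rate is 0.0075000, so the payment is 52,000 × 0.0075000 / (1 − 1.0075000^−180) = €527.42.
Lender B: monthly rate = 7.75%/12 = 0.0064583; payment = 52,000 × 0.0064583 / (1 − (1+0.0064583)^−180) = €489.46.
Monthly savings = €527.42 − €489.46 = €37.96.
Break-even = €1,000.00 / €37.96 = 26.34 → 27 months.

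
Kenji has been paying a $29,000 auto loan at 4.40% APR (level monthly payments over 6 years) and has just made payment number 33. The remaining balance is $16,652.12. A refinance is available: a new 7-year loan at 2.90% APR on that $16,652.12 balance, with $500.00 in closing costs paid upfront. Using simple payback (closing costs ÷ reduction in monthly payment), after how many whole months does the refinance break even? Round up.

Current payment = 29,000 × 4.4%/12 / (1 − (1+0.0036667)^−72) = $459.01.
Refinanced payment = 16,652.12 × 0.0024167 / (1 − (1+0.0024167)^−84) = $219.28.
Monthly savings = $459.01 − $219.28 = $239.73.
Break-even = $500.00 / $239.73 = 2.09 → 3 months.

3 months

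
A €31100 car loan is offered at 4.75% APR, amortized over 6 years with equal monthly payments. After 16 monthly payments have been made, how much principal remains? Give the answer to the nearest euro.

€24,932

With monthly rate i = 4.75%/12 = 0.0039583, the balance after k of n payments is P · [(1+i)^n − (1+i)^k] / [(1+i)^n − 1].
(1+0.0039583)^72 = 1.32901414 and (1+0.0039583)^16 = 1.06524872, so the balance is 31,100 × (1.32901414 − 1.06524872) / (1.32901414 − 1) = €24,932.38.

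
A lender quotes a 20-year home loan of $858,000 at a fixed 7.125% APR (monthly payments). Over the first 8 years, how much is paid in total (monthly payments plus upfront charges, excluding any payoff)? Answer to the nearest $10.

$644,790

Monthly rate = 7.125%/12 = 0.0059375; payment = 858,000 × 0.0059375 / (1 − (1+0.0059375)^−240) = $6,716.59.
Total outlay = 96 × $6,716.59 = $644,792.64.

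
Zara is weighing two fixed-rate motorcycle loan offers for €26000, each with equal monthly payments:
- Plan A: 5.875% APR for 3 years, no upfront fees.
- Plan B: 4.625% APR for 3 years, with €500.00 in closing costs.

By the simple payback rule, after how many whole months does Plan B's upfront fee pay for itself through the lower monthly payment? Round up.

Plan A: monthly rate = 5.875%/12 = 0.0048958; payment = 26,000 × 0.0048958 / (1 − (1+0.0048958)^−36) = €789.50.
Plan B: at 4.625% the monthly rate is 0.0038542, so the payment is 26,000 × 0.0038542 / (1 − 1.0038542^−36) = €774.87.
Monthly savings = €789.50 − €774.87 = €14.63.
Break-even = €500.00 / €14.63 = 34.18 → 35 months.

35 months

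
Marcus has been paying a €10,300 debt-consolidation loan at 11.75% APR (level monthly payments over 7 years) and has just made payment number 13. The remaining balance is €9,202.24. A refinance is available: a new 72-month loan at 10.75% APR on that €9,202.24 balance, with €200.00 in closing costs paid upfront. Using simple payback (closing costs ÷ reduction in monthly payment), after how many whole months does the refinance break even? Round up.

31 months

Current payment = 10,300 × 11.75%/12 / (1 − (1+0.0097917)^−84) = €180.45.
Refinanced payment = 9,202.24 × 0.0089583 / (1 − (1+0.0089583)^−72) = €173.98.
Monthly savings = €180.45 − €173.98 = €6.47.
Break-even = €200.00 / €6.47 = 30.91 → 31 months.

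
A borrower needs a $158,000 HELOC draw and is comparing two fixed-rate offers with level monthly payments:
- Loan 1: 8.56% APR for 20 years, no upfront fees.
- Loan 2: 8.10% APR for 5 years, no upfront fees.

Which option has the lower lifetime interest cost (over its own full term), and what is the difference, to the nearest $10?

Loan 2 by $137,850

Loan 1: monthly rate = 8.56%/12 = 0.0071333; payment = 158,000 × 0.0071333 / (1 − (1+0.0071333)^−240) = $1,377.17.
Total interest on Loan 1 = 240 × $1,377.17 − $158,000 = $172,520.80.
Loan 2: monthly rate = 8.1%/12 = 0.0067500; payment = 158,000 × 0.0067500 / (1 − (1+0.0067500)^−60) = $3,211.24.
Total interest on Loan 2 = 60 × $3,211.24 − $158,000 = $34,674.40.
Loan 2 is lower by $137,846.40.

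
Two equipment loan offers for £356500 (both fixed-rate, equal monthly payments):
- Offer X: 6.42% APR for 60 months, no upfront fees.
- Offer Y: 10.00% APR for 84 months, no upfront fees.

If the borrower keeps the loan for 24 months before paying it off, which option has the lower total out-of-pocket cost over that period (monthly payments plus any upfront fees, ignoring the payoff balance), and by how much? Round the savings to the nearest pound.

Offer Y by £25,048

Offer X: monthly rate = 6.42%/12 = 0.0053500; payment = 356,500 × 0.0053500 / (1 − (1+0.0053500)^−60) = £6,961.98.
Offer Y: monthly rate = 10%/12 = 0.0083333; payment = 356,500 × 0.0083333 / (1 − (1+0.0083333)^−84) = £5,918.32.
Over 24 months: Offer X costs 24 × £6,961.98 = £167,087.52; Offer Y costs 24 × £5,918.32 = £142,039.68.
Offer Y is cheaper by £167,087.52 − £142,039.68 = £25,047.84.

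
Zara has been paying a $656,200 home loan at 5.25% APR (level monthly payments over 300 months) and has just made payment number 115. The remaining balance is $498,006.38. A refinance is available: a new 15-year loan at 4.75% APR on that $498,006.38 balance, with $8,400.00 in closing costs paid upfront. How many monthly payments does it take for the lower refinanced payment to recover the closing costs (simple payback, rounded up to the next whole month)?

144 months

Current payment = 656,200 × 5.25%/12 / (1 − (1+0.0043750)^−300) = $3,932.26.
Refinanced payment = 498,006.38 × 0.0039583 / (1 − (1+0.0039583)^−180) = $3,873.65.
Monthly savings = $3,932.26 − $3,873.65 = $58.61.
Break-even = $8,400.00 / $58.61 = 143.32 → 144 months.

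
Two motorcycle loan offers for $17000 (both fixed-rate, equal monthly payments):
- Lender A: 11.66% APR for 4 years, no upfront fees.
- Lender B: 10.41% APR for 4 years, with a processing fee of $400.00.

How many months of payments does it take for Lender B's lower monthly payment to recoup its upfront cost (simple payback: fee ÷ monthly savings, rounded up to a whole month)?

39 months

Lender A: monthly rate = 11.66%/12 = 0.0097167; payment = 17,000 × 0.0097167 / (1 − (1+0.0097167)^−48) = $444.84.
Lender B: at 10.41% the monthly rate is 0.0086750, so the payment is 17,000 × 0.0086750 / (1 − 1.0086750^−48) = $434.52.
Monthly savings = $444.84 − $434.52 = $10.32.
Break-even = $400.00 / $10.32 = 38.76 → 39 months.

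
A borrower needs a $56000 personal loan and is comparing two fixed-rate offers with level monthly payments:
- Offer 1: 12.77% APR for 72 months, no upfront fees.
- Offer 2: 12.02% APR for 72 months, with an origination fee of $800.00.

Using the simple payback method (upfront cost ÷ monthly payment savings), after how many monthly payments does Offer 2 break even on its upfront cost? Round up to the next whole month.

Offer 1: monthly rate = 12.77%/12 = 0.0106417; payment = 56,000 × 0.0106417 / (1 − (1+0.0106417)^−72) = $1,117.36.
Offer 2: monthly rate = 12.02%/12 = 0.0100167; payment = 56,000 × 0.0100167 / (1 − (1+0.0100167)^−72) = $1,095.39.
Monthly savings = $1,117.36 − $1,095.39 = $21.97.
Break-even = $800.00 / $21.97 = 36.41 → 37 months.

37 months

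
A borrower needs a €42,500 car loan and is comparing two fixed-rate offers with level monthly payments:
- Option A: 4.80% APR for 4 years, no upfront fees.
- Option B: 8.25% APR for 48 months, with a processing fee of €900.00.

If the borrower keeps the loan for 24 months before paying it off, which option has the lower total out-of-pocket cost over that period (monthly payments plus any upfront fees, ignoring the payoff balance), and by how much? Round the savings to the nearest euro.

Option A: monthly rate = 4.8%/12 = 0.0040000; payment = 42,500 × 0.0040000 / (1 − (1+0.0040000)^−48) = €974.90.
Option B: monthly rate = 8.25%/12 = 0.0068750; payment = 42,500 × 0.0068750 / (1 − (1+0.0068750)^−48) = €1,042.54.
Over 24 months: Option A costs 24 × €974.90 = €23,397.60; Option B costs 24 × €1,042.54 + €900.00 = €25,920.96.
Option A is cheaper by €25,920.96 − €23,397.60 = €2,523.36.

Option A by €2,523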